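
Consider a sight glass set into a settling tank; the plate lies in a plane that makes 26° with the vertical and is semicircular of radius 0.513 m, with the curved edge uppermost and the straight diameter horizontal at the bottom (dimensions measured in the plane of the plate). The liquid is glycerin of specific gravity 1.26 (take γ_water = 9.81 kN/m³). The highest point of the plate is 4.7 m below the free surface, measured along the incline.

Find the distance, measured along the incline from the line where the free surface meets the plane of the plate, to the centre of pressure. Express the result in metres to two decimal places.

y_p = 5.00 m

γ = 1.26 × 9.81 = 12.3606 kN/m³.
The plate makes 26° with the vertical, i.e. θ = 90° − 26° = 64° to the horizontal. Measuring y along the incline from the free-surface line, vertical depth h = y·sinθ with sinθ = 0.898794.
The centroid lies 4r/(3π) = 0.217724 m above the diameter, so r − 4r/(3π) = 0.513 − 0.217724 = 0.295276 m below the topmost point, so y_c = 4.7 + 0.295276 = 4.99528 m and h_c = 4.99528 × 0.898794 = 4.48973 m.
A = πr²/2 = π × 0.513²/2 = 0.413385 m².
Resultant F = γ·h_c·A = 12.3606 × 4.48973 × 0.413385 = 22.9411 kN.
I_c = (π/8 − 8/(9π))·r⁴ = 0.109757 × 0.513⁴ = 0.00760154 m⁴.
Centre of pressure: y_p = y_c + I_c/(y_c·A) = 4.99528 + 0.00760154/(4.99528 × 0.413385) = 4.99528 + 0.00368118 = 4.99896 m along the plane.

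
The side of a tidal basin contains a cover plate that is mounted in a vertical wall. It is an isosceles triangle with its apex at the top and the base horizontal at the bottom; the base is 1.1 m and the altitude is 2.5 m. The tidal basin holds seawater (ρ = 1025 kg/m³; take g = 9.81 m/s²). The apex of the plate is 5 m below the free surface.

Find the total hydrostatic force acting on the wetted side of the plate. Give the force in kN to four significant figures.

F ≈ 92.17 kN

γ = ρg = 1025 × 9.81 / 1000 = 10.05525 kN/m³.
With the apex up, the centroid sits 2h/3 = 2 × 2.5/3 = 1.66667 m below the apex, so the centroid depth is h_c = 5 + 1.66667 = 6.66667 m.
A = ½ × 1.1 × 2.5 = 1.375 m².
Resultant F = γ·h_c·A = 10.05525 × 6.66667 × 1.375 = 92.1732 kN.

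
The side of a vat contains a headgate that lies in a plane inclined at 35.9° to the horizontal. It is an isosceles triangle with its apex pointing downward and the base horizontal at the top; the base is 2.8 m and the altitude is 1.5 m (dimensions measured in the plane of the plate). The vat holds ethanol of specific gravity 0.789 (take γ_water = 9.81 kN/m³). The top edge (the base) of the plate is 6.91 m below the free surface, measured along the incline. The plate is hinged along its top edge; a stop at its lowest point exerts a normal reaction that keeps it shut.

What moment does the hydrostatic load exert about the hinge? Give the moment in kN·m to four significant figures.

M ≈ 36.50 kN·m

γ = 0.789 × 9.81 = 7.74009 kN/m³.
Let θ = 35.9° be the plate's angle to the horizontal; measure y along the incline from where the plane meets the free surface. Vertical depth h = y·sinθ with sinθ = 0.586372.
With the apex down, the centroid sits h/3 = 1.5/3 = 0.5 m below the base (the top edge), so y_c = 6.91 + 0.5 = 7.41 m and h_c = 7.41 × 0.586372 = 4.34502 m.
A = ½ × 2.8 × 1.5 = 2.1 m².
Resultant F = γ·h_c·A = 7.74009 × 4.34502 × 2.1 = 70.6248 kN.
I_c = b·h³/36 = 2.8 × 1.5³/36 = 0.2625 m⁴.
Centre of pressure: y_p = y_c + I_c/(y_c·A) = 7.41 + 0.2625/(7.41 × 2.1) = 7.41 + 0.0168691 = 7.42687 m along the plane.
The resultant acts 0.5 + 0.0168691 = 0.516869 m (along the plate) below the hinge at the top edge, so the moment about the hinge is M = F × 0.516869 = 70.6248 × 0.516869 = 36.5038 kN·m.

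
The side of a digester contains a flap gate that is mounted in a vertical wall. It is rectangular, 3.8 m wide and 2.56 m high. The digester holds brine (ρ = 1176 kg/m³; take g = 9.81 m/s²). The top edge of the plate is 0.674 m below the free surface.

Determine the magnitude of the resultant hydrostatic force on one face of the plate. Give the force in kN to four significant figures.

F ≈ 219.3 kN

γ = ρg = 1176 × 9.81 / 1000 = 11.53656 kN/m³.
The centroid lies 2.56/2 = 1.28 m below the top edge, so the centroid depth is h_c = 0.674 + 1.28 = 1.954 m.
A = 3.8 × 2.56 = 9.728 m².
Resultant F = γ·h_c·A = 11.53656 × 1.954 × 9.728 = 219.293 kN.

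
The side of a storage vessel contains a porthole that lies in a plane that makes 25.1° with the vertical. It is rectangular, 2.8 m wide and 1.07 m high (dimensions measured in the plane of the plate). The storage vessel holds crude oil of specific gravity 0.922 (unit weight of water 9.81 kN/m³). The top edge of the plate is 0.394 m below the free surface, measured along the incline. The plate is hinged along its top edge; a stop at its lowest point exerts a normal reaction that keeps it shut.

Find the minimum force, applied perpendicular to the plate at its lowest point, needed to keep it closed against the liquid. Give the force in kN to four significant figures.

P ≈ 13.59 kN

γ = 0.922 × 9.81 = 9.04482 kN/m³.
The plate makes 25.1° with the vertical, i.e. θ = 90° − 25.1° = 64.9° to the horizontal. Measuring y along the incline from the free-surface line, vertical depth h = y·sinθ with sinθ = 0.905569.
The centroid lies 1.07/2 = 0.535 m below the top edge, so y_c = 0.394 + 0.535 = 0.929 m and h_c = 0.929 × 0.905569 = 0.841274 m.
A = 2.8 × 1.07 = 2.996 m².
Resultant F = γ·h_c·A = 9.04482 × 0.841274 × 2.996 = 22.7971 kN.
I_c = b·h³/12 = 2.8 × 1.07³/12 = 0.285843 m⁴.
Centre of pressure: y_p = y_c + I_c/(y_c·A) = 0.929 + 0.285843/(0.929 × 2.996) = 0.929 + 0.1027 = 1.0317 m along the plane.
The resultant acts 0.535 + 0.1027 = 0.6377 m (along the plate) below the hinge at the top edge, so the moment about the hinge is M = F × 0.6377 = 22.7971 × 0.6377 = 14.5377 kN·m.
A normal force at the bottom, 1.07 m from the hinge, must supply this moment: P = 14.5377/1.07 = 13.5866 kN.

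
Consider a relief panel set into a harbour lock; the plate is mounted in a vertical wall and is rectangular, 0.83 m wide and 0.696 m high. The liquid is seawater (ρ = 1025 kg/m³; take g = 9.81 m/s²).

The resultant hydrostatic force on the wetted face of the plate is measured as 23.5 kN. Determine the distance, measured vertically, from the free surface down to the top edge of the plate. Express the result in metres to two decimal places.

γ = ρg = 1025 × 9.81 / 1000 = 10.05525 kN/m³.
A = 0.83 × 0.696 = 0.57768 m².
From F = γ·h_c·A, the centroid depth is h_c = 23.5/(10.05525 × 0.57768) = 4.04564 m.
The centroid lies 0.696/2 = 0.348 m below the top edge, so the top edge sits at h_top = 4.04564 − 0.348 = 3.69764 m below the surface.

d_top ≈ 3.70 m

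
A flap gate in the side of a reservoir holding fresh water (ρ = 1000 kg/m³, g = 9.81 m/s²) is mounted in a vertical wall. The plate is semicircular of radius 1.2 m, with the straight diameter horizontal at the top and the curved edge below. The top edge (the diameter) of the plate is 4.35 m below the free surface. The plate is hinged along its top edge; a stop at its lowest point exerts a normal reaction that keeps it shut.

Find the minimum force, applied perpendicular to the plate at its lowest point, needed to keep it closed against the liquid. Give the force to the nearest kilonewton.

γ = ρg = 1000 × 9.81 = 9810 N/m³ = 9.81 kN/m³.
The centroid of a semicircle lies 4r/(3π) = 0.509296 m from the diameter, here below the top edge, so the centroid depth is h_c = 4.35 + 0.509296 = 4.8593 m.
A = πr²/2 = π × 1.2²/2 = 2.26195 m².
Resultant F = γ·h_c·A = 9.81 × 4.8593 × 2.26195 = 107.827 kN.
I_c = (π/8 − 8/(9π))·r⁴ = 0.109757 × 1.2⁴ = 0.227592 m⁴.
Centre of pressure: y_p = y_c + I_c/(y_c·A) = 4.8593 + 0.227592/(4.8593 × 2.26195) = 4.8593 + 0.0207062 = 4.88001 m along the plane.
The resultant acts 0.509296 + 0.0207062 = 0.530002 m (along the plate) below the hinge at the top edge, so the moment about the hinge is M = F × 0.530002 = 107.827 × 0.530002 = 57.1485 kN·m.
A normal force at the bottom, 1.2 m from the hinge, must supply this moment: P = 57.1485/1.2 = 47.6238 kN.

P ≈ 48 kN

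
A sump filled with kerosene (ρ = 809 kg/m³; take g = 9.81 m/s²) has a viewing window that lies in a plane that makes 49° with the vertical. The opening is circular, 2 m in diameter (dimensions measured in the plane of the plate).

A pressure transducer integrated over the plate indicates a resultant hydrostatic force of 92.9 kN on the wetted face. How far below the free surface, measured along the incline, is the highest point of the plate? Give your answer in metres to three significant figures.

y_top ≈ 4.68 m

γ = ρg = 809 × 9.81 / 1000 = 7.93629 kN/m³.
A = π(1)² = 3.14159 m².
From F = γ·h_c·A, the centroid depth is h_c = 92.9/(7.93629 × 3.14159) = 3.72605 m.
The plate makes 49° with the vertical, i.e. θ = 90° − 49° = 41° to the horizontal. Measuring y along the incline from the free-surface line, vertical depth h = y·sinθ with sinθ = 0.656059.
Along the incline, y_c = h_c/sinθ = 3.72605/0.656059 = 5.67944 m.
The centroid is at the centre, 1 m below the top of the plate, so the highest point sits at y_top = 5.67944 − 1 = 4.67944 m along the incline.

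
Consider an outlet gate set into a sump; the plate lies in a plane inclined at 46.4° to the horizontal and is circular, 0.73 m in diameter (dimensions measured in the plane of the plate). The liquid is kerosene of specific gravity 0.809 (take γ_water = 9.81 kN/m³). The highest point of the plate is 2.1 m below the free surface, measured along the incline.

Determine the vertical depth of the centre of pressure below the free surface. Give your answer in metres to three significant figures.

γ = 0.809 × 9.81 = 7.93629 kN/m³.
Let θ = 46.4° be the plate's angle to the horizontal; measure y along the incline from where the plane meets the free surface. Vertical depth h = y·sinθ with sinθ = 0.724172.
The centroid is at the centre, 0.365 m below the top of the plate, so y_c = 2.1 + 0.365 = 2.465 m and h_c = 2.465 × 0.724172 = 1.78508 m.
A = π(0.365)² = 0.418539 m².
Resultant F = γ·h_c·A = 7.93629 × 1.78508 × 0.418539 = 5.92941 kN.
I_c = πr⁴/4 = π × 0.365⁴/4 = 0.01394 m⁴.
Centre of pressure: y_p = y_c + I_c/(y_c·A) = 2.465 + 0.01394/(2.465 × 0.418539) = 2.465 + 0.0135117 = 2.47851 m along the plane.
Vertically, h_p = y_p·sinθ = 2.47851 × 0.724172 = 1.79487 m.

h_p = 1.79 m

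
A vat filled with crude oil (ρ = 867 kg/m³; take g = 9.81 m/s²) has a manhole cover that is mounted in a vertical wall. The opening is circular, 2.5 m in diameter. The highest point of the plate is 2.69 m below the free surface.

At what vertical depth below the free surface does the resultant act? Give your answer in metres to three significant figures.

γ = ρg = 867 × 9.81 / 1000 = 8.50527 kN/m³.
The centroid is at the centre, 1.25 m below the top of the plate, so the centroid depth is h_c = 2.69 + 1.25 = 3.94 m.
A = π(1.25)² = 4.90874 m².
Resultant F = γ·h_c·A = 8.50527 × 3.94 × 4.90874 = 164.496 kN.
I_c = πr⁴/4 = π × 1.25⁴/4 = 1.91748 m⁴.
Centre of pressure: y_p = y_c + I_c/(y_c·A) = 3.94 + 1.91748/(3.94 × 4.90874) = 3.94 + 0.0991436 = 4.03914 m along the plane.

h_p = 4.04 m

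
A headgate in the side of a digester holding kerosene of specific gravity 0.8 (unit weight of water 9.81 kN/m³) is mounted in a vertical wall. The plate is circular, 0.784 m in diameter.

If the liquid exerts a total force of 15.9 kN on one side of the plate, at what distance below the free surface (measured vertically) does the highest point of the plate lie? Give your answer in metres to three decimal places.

d_top ≈ 3.805 m

γ = 0.8 × 9.81 = 7.848 kN/m³.
A = π(0.392)² = 0.48275 m².
From F = γ·h_c·A, the centroid depth is h_c = 15.9/(7.848 × 0.48275) = 4.19678 m.
The centroid is at the centre, 0.392 m below the top of the plate, so the highest point sits at h_top = 4.19678 − 0.392 = 3.80478 m below the surface.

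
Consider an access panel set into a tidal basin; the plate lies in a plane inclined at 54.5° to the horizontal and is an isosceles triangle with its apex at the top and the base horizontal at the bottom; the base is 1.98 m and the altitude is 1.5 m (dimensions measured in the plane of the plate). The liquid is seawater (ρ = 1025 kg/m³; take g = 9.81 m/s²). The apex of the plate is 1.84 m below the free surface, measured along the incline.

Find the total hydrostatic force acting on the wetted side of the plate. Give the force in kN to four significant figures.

F ≈ 34.52 kN

γ = ρg = 1025 × 9.81 / 1000 = 10.05525 kN/m³.
Let θ = 54.5° be the plate's angle to the horizontal; measure y along the incline from where the plane meets the free surface. Vertical depth h = y·sinθ with sinθ = 0.814116.
With the apex up, the centroid sits 2h/3 = 2 × 1.5/3 = 1 m below the apex, so y_c = 1.84 + 1 = 2.84 m and h_c = 2.84 × 0.814116 = 2.31209 m.
A = ½ × 1.98 × 1.5 = 1.485 m².
Resultant F = γ·h_c·A = 10.05525 × 2.31209 × 1.485 = 34.5242 kN.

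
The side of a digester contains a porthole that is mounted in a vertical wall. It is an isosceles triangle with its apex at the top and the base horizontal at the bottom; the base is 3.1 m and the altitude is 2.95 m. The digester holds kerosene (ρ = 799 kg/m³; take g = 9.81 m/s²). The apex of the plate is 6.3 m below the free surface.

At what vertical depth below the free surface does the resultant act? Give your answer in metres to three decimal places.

h_p = 8.325 m

γ = ρg = 799 × 9.81 / 1000 = 7.83819 kN/m³.
With the apex up, the centroid sits 2h/3 = 2 × 2.95/3 = 1.96667 m below the apex, so the centroid depth is h_c = 6.3 + 1.96667 = 8.26667 m.
A = ½ × 3.1 × 2.95 = 4.5725 m².
Resultant F = γ·h_c·A = 7.83819 × 8.26667 × 4.5725 = 296.278 kN.
I_c = b·h³/36 = 3.1 × 2.95³/36 = 2.21068 m⁴.
Centre of pressure: y_p = y_c + I_c/(y_c·A) = 8.26667 + 2.21068/(8.26667 × 4.5725) = 8.26667 + 0.0584846 = 8.32515 m along the plane.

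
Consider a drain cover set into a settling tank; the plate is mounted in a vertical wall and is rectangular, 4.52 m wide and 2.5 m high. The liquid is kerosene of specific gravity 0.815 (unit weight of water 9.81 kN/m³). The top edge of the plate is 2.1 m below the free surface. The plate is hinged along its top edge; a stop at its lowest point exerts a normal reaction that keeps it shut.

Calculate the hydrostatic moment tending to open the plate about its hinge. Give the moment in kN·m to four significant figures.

γ = 0.815 × 9.81 = 7.99515 kN/m³.
The centroid lies 2.5/2 = 1.25 m below the top edge, so the centroid depth is h_c = 2.1 + 1.25 = 3.35 m.
A = 4.52 × 2.5 = 11.3 m².
Resultant F = γ·h_c·A = 7.99515 × 3.35 × 11.3 = 302.656 kN.
I_c = b·h³/12 = 4.52 × 2.5³/12 = 5.88542 m⁴.
Centre of pressure: y_p = y_c + I_c/(y_c·A) = 3.35 + 5.88542/(3.35 × 11.3) = 3.35 + 0.155473 = 3.50547 m along the plane.
The resultant acts 1.25 + 0.155473 = 1.40547 m (along the plate) below the hinge at the top edge, so the moment about the hinge is M = F × 1.40547 = 302.656 × 1.40547 = 425.374 kN·m.

M ≈ 425.4 kN·m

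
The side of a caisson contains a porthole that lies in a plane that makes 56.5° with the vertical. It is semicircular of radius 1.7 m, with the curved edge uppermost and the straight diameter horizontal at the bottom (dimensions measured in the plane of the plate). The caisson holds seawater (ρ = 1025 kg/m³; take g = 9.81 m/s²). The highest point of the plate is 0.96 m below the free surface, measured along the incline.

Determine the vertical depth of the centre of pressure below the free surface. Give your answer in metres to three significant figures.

γ = ρg = 1025 × 9.81 / 1000 = 10.05525 kN/m³.
The plate makes 56.5° with the vertical, i.e. θ = 90° − 56.5° = 33.5° to the horizontal. Measuring y along the incline from the free-surface line, vertical depth h = y·sinθ with sinθ = 0.551937.
The centroid lies 4r/(3π) = 0.721502 m above the diameter, so r − 4r/(3π) = 1.7 − 0.721502 = 0.978498 m below the topmost point, so y_c = 0.96 + 0.978498 = 1.9385 m and h_c = 1.9385 × 0.551937 = 1.06993 m.
A = πr²/2 = π × 1.7²/2 = 4.5396 m².
Resultant F = γ·h_c·A = 10.05525 × 1.06993 × 4.5396 = 48.8389 kN.
I_c = (π/8 − 8/(9π))·r⁴ = 0.109757 × 1.7⁴ = 0.916701 m⁴.
Centre of pressure: y_p = y_c + I_c/(y_c·A) = 1.9385 + 0.916701/(1.9385 × 4.5396) = 1.9385 + 0.10417 = 2.04267 m along the plane.
Vertically, h_p = y_p·sinθ = 2.04267 × 0.551937 = 1.12743 m.

h_p = 1.13 m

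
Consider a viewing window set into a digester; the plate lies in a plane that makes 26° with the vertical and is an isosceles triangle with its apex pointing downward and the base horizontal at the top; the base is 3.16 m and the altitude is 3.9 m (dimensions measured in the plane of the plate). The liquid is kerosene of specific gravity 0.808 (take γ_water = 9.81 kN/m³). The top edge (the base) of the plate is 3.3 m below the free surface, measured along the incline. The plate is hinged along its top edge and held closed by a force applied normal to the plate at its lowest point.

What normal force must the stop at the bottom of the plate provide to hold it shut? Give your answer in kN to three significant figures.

γ = 0.808 × 9.81 = 7.92648 kN/m³.
The plate makes 26° with the vertical, i.e. θ = 90° − 26° = 64° to the horizontal. Measuring y along the incline from the free-surface line, vertical depth h = y·sinθ with sinθ = 0.898794.
With the apex down, the centroid sits h/3 = 3.9/3 = 1.3 m below the base (the top edge), so y_c = 3.3 + 1.3 = 4.6 m and h_c = 4.6 × 0.898794 = 4.13445 m.
A = ½ × 3.16 × 3.9 = 6.162 m².
Resultant F = γ·h_c·A = 7.92648 × 4.13445 × 6.162 = 201.939 kN.
I_c = b·h³/36 = 3.16 × 3.9³/36 = 5.20689 m⁴.
Centre of pressure: y_p = y_c + I_c/(y_c·A) = 4.6 + 5.20689/(4.6 × 6.162) = 4.6 + 0.183696 = 4.7837 m along the plane.
The resultant acts 1.3 + 0.183696 = 1.4837 m (along the plate) below the hinge at the top edge, so the moment about the hinge is M = F × 1.4837 = 201.939 × 1.4837 = 299.617 kN·m.
A normal force at the bottom, 3.9 m from the hinge, must supply this moment: P = 299.617/3.9 = 76.8249 kN.

P ≈ 76.8 kN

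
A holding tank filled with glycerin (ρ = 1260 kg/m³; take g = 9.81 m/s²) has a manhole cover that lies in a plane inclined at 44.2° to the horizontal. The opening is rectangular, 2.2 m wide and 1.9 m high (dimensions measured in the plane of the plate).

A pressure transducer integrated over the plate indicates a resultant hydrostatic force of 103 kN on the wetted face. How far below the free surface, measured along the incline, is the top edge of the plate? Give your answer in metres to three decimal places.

γ = ρg = 1260 × 9.81 / 1000 = 12.3606 kN/m³.
A = 2.2 × 1.9 = 4.18 m².
From F = γ·h_c·A, the centroid depth is h_c = 103/(12.3606 × 4.18) = 1.99352 m.
Let θ = 44.2° be the plate's angle to the horizontal; measure y along the incline from where the plane meets the free surface. Vertical depth h = y·sinθ with sinθ = 0.697165.
Along the incline, y_c = h_c/sinθ = 1.99352/0.697165 = 2.85947 m.
The centroid lies 1.9/2 = 0.95 m below the top edge, so the top edge sits at y_top = 2.85947 − 0.95 = 1.90947 m along the incline.

y_top ≈ 1.909 m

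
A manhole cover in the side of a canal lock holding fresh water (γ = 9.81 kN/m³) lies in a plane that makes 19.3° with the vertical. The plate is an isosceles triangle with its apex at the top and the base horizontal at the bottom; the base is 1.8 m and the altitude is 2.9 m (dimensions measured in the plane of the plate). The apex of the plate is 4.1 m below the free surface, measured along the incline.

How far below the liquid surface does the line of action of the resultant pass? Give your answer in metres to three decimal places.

h_p = 5.767 m

γ = 9.81 kN/m³.
The plate makes 19.3° with the vertical, i.e. θ = 90° − 19.3° = 70.7° to the horizontal. Measuring y along the incline from the free-surface line, vertical depth h = y·sinθ with sinθ = 0.943801.
With the apex up, the centroid sits 2h/3 = 2 × 2.9/3 = 1.93333 m below the apex, so y_c = 4.1 + 1.93333 = 6.03333 m and h_c = 6.03333 × 0.943801 = 5.69426 m.
A = ½ × 1.8 × 2.9 = 2.61 m².
Resultant F = γ·h_c·A = 9.81 × 5.69426 × 2.61 = 145.796 kN.
I_c = b·h³/36 = 1.8 × 2.9³/36 = 1.21945 m⁴.
Centre of pressure: y_p = y_c + I_c/(y_c·A) = 6.03333 + 1.21945/(6.03333 × 2.61) = 6.03333 + 0.0774402 = 6.11077 m along the plane.
Vertically, h_p = y_p·sinθ = 6.11077 × 0.943801 = 5.76735 m.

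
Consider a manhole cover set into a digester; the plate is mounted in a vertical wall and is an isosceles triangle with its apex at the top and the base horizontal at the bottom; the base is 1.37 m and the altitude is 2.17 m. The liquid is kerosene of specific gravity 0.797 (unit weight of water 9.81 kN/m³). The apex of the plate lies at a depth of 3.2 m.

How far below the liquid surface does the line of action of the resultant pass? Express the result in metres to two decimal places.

h_p = 4.70 m

γ = 0.797 × 9.81 = 7.81857 kN/m³.
With the apex up, the centroid sits 2h/3 = 2 × 2.17/3 = 1.44667 m below the apex, so the centroid depth is h_c = 3.2 + 1.44667 = 4.64667 m.
A = ½ × 1.37 × 2.17 = 1.48645 m².
Resultant F = γ·h_c·A = 7.81857 × 4.64667 × 1.48645 = 54.0032 kN.
I_c = b·h³/36 = 1.37 × 2.17³/36 = 0.388864 m⁴.
Centre of pressure: y_p = y_c + I_c/(y_c·A) = 4.64667 + 0.388864/(4.64667 × 1.48645) = 4.64667 + 0.0562996 = 4.70297 m along the plane.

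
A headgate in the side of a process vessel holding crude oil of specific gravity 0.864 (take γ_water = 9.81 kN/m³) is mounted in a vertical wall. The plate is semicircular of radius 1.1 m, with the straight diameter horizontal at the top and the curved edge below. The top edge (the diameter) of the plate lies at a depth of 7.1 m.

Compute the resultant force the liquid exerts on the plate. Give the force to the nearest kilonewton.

F ≈ 122 kN

γ = 0.864 × 9.81 = 8.47584 kN/m³.
The centroid of a semicircle lies 4r/(3π) = 0.466854 m from the diameter, here below the top edge, so the centroid depth is h_c = 7.1 + 0.466854 = 7.56685 m.
A = πr²/2 = π × 1.1²/2 = 1.90066 m².
Resultant F = γ·h_c·A = 8.47584 × 7.56685 × 1.90066 = 121.9 kN.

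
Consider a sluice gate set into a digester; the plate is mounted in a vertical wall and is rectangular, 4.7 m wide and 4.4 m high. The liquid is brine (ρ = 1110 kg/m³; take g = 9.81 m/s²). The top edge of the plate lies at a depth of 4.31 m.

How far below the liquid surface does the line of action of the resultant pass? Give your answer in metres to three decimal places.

γ = ρg = 1110 × 9.81 / 1000 = 10.8891 kN/m³.
The centroid lies 4.4/2 = 2.2 m below the top edge, so the centroid depth is h_c = 4.31 + 2.2 = 6.51 m.
A = 4.7 × 4.4 = 20.68 m².
Resultant F = γ·h_c·A = 10.8891 × 6.51 × 20.68 = 1465.96 kN.
I_c = b·h³/12 = 4.7 × 4.4³/12 = 33.3637 m⁴.
Centre of pressure: y_p = y_c + I_c/(y_c·A) = 6.51 + 33.3637/(6.51 × 20.68) = 6.51 + 0.247824 = 6.75782 m along the plane.

h_p = 6.758 m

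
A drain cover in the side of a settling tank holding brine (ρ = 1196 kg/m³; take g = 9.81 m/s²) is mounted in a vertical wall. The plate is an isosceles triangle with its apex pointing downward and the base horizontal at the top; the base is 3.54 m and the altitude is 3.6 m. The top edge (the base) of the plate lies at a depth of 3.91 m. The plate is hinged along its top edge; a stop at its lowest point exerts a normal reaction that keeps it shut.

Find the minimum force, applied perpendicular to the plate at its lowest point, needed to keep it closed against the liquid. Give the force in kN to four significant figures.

γ = ρg = 1196 × 9.81 / 1000 = 11.73276 kN/m³.
With the apex down, the centroid sits h/3 = 3.6/3 = 1.2 m below the base (the top edge), so the centroid depth is h_c = 3.91 + 1.2 = 5.11 m.
A = ½ × 3.54 × 3.6 = 6.372 m².
Resultant F = γ·h_c·A = 11.73276 × 5.11 × 6.372 = 382.029 kN.
I_c = b·h³/36 = 3.54 × 3.6³/36 = 4.58784 m⁴.
Centre of pressure: y_p = y_c + I_c/(y_c·A) = 5.11 + 4.58784/(5.11 × 6.372) = 5.11 + 0.1409 = 5.2509 m along the plane.
The resultant acts 1.2 + 0.1409 = 1.3409 m (along the plate) below the hinge at the top edge, so the moment about the hinge is M = F × 1.3409 = 382.029 × 1.3409 = 512.263 kN·m.
A normal force at the bottom, 3.6 m from the hinge, must supply this moment: P = 512.263/3.6 = 142.295 kN.

P ≈ 142.3 kN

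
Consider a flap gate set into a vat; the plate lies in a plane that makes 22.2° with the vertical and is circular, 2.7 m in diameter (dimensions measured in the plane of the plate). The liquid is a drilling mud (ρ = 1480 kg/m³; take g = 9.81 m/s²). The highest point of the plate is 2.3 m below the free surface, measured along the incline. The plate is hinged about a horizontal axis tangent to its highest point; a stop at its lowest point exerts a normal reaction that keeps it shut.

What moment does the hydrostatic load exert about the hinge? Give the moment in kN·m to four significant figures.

M ≈ 414.3 kN·m

γ = ρg = 1480 × 9.81 / 1000 = 14.5188 kN/m³.
The plate makes 22.2° with the vertical, i.e. θ = 90° − 22.2° = 67.8° to the horizontal. Measuring y along the incline from the free-surface line, vertical depth h = y·sinθ with sinθ = 0.925871.
The centroid is at the centre, 1.35 m below the top of the plate, so y_c = 2.3 + 1.35 = 3.65 m and h_c = 3.65 × 0.925871 = 3.37943 m.
A = π(1.35)² = 5.72555 m².
Resultant F = γ·h_c·A = 14.5188 × 3.37943 × 5.72555 = 280.926 kN.
I_c = πr⁴/4 = π × 1.35⁴/4 = 2.6087 m⁴.
Centre of pressure: y_p = y_c + I_c/(y_c·A) = 3.65 + 2.6087/(3.65 × 5.72555) = 3.65 + 0.124829 = 3.77483 m along the plane.
The resultant acts 1.35 + 0.124829 = 1.47483 m (along the plate) below the hinge at the top edge, so the moment about the hinge is M = F × 1.47483 = 280.926 × 1.47483 = 414.318 kN·m.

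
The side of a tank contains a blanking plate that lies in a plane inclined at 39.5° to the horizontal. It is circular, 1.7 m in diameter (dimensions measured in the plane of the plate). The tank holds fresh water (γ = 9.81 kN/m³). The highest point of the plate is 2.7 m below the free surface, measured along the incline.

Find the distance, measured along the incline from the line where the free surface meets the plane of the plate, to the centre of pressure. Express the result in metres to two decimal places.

y_p = 3.60 m

γ = 9.81 kN/m³.
Let θ = 39.5° be the plate's angle to the horizontal; measure y along the incline from where the plane meets the free surface. Vertical depth h = y·sinθ with sinθ = 0.636078.
The centroid is at the centre, 0.85 m below the top of the plate, so y_c = 2.7 + 0.85 = 3.55 m and h_c = 3.55 × 0.636078 = 2.25808 m.
A = π(0.85)² = 2.2698 m².
Resultant F = γ·h_c·A = 9.81 × 2.25808 × 2.2698 = 50.2801 kN.
I_c = πr⁴/4 = π × 0.85⁴/4 = 0.409983 m⁴.
Centre of pressure: y_p = y_c + I_c/(y_c·A) = 3.55 + 0.409983/(3.55 × 2.2698) = 3.55 + 0.0508803 = 3.60088 m along the plane.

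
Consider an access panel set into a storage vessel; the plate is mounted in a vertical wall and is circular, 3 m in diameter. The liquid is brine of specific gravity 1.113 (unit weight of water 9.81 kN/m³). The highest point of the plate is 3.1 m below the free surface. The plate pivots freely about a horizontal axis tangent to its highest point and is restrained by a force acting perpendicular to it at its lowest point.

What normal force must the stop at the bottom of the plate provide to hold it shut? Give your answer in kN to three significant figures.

P ≈ 192 kN

γ = 1.113 × 9.81 = 10.91853 kN/m³.
The centroid is at the centre, 1.5 m below the top of the plate, so the centroid depth is h_c = 3.1 + 1.5 = 4.6 m.
A = π(1.5)² = 7.06858 m².
Resultant F = γ·h_c·A = 10.91853 × 4.6 × 7.06858 = 355.021 kN.
I_c = πr⁴/4 = π × 1.5⁴/4 = 3.97608 m⁴.
Centre of pressure: y_p = y_c + I_c/(y_c·A) = 4.6 + 3.97608/(4.6 × 7.06858) = 4.6 + 0.122283 = 4.72228 m along the plane.
The resultant acts 1.5 + 0.122283 = 1.62228 m (along the plate) below the hinge at the top edge, so the moment about the hinge is M = F × 1.62228 = 355.021 × 1.62228 = 575.943 kN·m.
A normal force at the bottom, 3 m from the hinge, must supply this moment: P = 575.943/3 = 191.981 kN.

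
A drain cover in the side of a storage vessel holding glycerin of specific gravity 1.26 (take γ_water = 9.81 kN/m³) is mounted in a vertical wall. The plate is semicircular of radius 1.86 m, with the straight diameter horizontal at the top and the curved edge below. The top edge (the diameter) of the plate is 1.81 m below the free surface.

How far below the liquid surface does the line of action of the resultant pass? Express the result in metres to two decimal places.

h_p = 2.69 m

γ = 1.26 × 9.81 = 12.3606 kN/m³.
The centroid of a semicircle lies 4r/(3π) = 0.789409 m from the diameter, here below the top edge, so the centroid depth is h_c = 1.81 + 0.789409 = 2.59941 m.
A = πr²/2 = π × 1.86²/2 = 5.43433 m².
Resultant F = γ·h_c·A = 12.3606 × 2.59941 × 5.43433 = 174.606 kN.
I_c = (π/8 − 8/(9π))·r⁴ = 0.109757 × 1.86⁴ = 1.31366 m⁴.
Centre of pressure: y_p = y_c + I_c/(y_c·A) = 2.59941 + 1.31366/(2.59941 × 5.43433) = 2.59941 + 0.0929956 = 2.69241 m along the plane.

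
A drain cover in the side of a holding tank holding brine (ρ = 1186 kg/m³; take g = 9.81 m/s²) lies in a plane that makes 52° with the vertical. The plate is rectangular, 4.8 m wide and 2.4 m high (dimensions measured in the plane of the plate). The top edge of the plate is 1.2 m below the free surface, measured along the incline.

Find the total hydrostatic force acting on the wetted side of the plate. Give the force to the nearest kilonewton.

γ = ρg = 1186 × 9.81 / 1000 = 11.63466 kN/m³.
The plate makes 52° with the vertical, i.e. θ = 90° − 52° = 38° to the horizontal. Measuring y along the incline from the free-surface line, vertical depth h = y·sinθ with sinθ = 0.615661.
The centroid lies 2.4/2 = 1.2 m below the top edge, so y_c = 1.2 + 1.2 = 2.4 m and h_c = 2.4 × 0.615661 = 1.47759 m.
A = 4.8 × 2.4 = 11.52 m².
Resultant F = γ·h_c·A = 11.63466 × 1.47759 × 11.52 = 198.043 kN.

F ≈ 198 kN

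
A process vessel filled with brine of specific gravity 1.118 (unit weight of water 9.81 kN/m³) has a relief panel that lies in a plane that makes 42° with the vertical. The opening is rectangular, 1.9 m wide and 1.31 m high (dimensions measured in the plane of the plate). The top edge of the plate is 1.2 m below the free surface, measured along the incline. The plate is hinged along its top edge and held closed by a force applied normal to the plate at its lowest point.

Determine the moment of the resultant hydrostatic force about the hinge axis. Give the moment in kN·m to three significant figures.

M ≈ 27.5 kN·m

γ = 1.118 × 9.81 = 10.96758 kN/m³.
The plate makes 42° with the vertical, i.e. θ = 90° − 42° = 48° to the horizontal. Measuring y along the incline from the free-surface line, vertical depth h = y·sinθ with sinθ = 0.743145.
The centroid lies 1.31/2 = 0.655 m below the top edge, so y_c = 1.2 + 0.655 = 1.855 m and h_c = 1.855 × 0.743145 = 1.37853 m.
A = 1.9 × 1.31 = 2.489 m².
Resultant F = γ·h_c·A = 10.96758 × 1.37853 × 2.489 = 37.6315 kN.
I_c = b·h³/12 = 1.9 × 1.31³/12 = 0.355948 m⁴.
Centre of pressure: y_p = y_c + I_c/(y_c·A) = 1.855 + 0.355948/(1.855 × 2.489) = 1.855 + 0.0770935 = 1.93209 m along the plane.
The resultant acts 0.655 + 0.0770935 = 0.732094 m (along the plate) below the hinge at the top edge, so the moment about the hinge is M = F × 0.732094 = 37.6315 × 0.732094 = 27.5498 kN·m.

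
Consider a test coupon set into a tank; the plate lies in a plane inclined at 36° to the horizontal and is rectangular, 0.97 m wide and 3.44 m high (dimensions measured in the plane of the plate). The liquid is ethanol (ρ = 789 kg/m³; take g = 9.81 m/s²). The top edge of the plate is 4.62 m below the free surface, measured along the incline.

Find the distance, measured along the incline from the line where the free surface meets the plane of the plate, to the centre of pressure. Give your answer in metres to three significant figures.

γ = ρg = 789 × 9.81 / 1000 = 7.74009 kN/m³.
Let θ = 36° be the plate's angle to the horizontal; measure y along the incline from where the plane meets the free surface. Vertical depth h = y·sinθ with sinθ = 0.587785.
The centroid lies 3.44/2 = 1.72 m below the top edge, so y_c = 4.62 + 1.72 = 6.34 m and h_c = 6.34 × 0.587785 = 3.72656 m.
A = 0.97 × 3.44 = 3.3368 m².
Resultant F = γ·h_c·A = 7.74009 × 3.72656 × 3.3368 = 96.2464 kN.
I_c = b·h³/12 = 0.97 × 3.44³/12 = 3.29053 m⁴.
Centre of pressure: y_p = y_c + I_c/(y_c·A) = 6.34 + 3.29053/(6.34 × 3.3368) = 6.34 + 0.155542 = 6.49554 m along the plane.

y_p = 6.50 m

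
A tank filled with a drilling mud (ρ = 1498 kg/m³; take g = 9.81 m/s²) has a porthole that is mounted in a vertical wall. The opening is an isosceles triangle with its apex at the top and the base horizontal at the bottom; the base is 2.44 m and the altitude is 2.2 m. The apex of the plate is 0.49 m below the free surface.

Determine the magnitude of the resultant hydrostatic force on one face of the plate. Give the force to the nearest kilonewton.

γ = ρg = 1498 × 9.81 / 1000 = 14.69538 kN/m³.
With the apex up, the centroid sits 2h/3 = 2 × 2.2/3 = 1.46667 m below the apex, so the centroid depth is h_c = 0.49 + 1.46667 = 1.95667 m.
A = ½ × 2.44 × 2.2 = 2.684 m².
Resultant F = γ·h_c·A = 14.69538 × 1.95667 × 2.684 = 77.1758 kN.

F ≈ 77 kN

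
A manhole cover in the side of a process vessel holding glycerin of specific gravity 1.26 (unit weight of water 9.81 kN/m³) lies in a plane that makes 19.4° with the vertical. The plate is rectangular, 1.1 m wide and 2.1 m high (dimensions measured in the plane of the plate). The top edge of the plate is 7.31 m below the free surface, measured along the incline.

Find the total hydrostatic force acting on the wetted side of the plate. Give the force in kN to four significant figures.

F ≈ 225.2 kN

γ = 1.26 × 9.81 = 12.3606 kN/m³.
The plate makes 19.4° with the vertical, i.e. θ = 90° − 19.4° = 70.6° to the horizontal. Measuring y along the incline from the free-surface line, vertical depth h = y·sinθ with sinθ = 0.943223.
The centroid lies 2.1/2 = 1.05 m below the top edge, so y_c = 7.31 + 1.05 = 8.36 m and h_c = 8.36 × 0.943223 = 7.88534 m.
A = 1.1 × 2.1 = 2.31 m².
Resultant F = γ·h_c·A = 12.3606 × 7.88534 × 2.31 = 225.15 kN.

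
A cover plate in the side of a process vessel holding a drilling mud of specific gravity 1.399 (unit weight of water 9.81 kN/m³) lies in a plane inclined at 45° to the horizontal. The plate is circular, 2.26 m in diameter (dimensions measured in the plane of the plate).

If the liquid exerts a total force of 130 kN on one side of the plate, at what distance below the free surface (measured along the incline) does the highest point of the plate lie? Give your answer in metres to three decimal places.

y_top ≈ 2.209 m

γ = 1.399 × 9.81 = 13.72419 kN/m³.
A = π(1.13)² = 4.0115 m².
From F = γ·h_c·A, the centroid depth is h_c = 130/(13.72419 × 4.0115) = 2.36129 m.
Let θ = 45° be the plate's angle to the horizontal; measure y along the incline from where the plane meets the free surface. Vertical depth h = y·sinθ with sinθ = 0.707107.
Along the incline, y_c = h_c/sinθ = 2.36129/0.707107 = 3.33937 m.
The centroid is at the centre, 1.13 m below the top of the plate, so the highest point sits at y_top = 3.33937 − 1.13 = 2.20937 m along the incline.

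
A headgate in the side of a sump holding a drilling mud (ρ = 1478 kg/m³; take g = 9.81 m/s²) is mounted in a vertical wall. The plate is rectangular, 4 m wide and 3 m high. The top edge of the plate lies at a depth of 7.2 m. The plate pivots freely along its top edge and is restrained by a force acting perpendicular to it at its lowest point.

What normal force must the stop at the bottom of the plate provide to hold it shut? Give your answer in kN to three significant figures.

γ = ρg = 1478 × 9.81 / 1000 = 14.49918 kN/m³.
The centroid lies 3/2 = 1.5 m below the top edge, so the centroid depth is h_c = 7.2 + 1.5 = 8.7 m.
A = 4 × 3 = 12 m².
Resultant F = γ·h_c·A = 14.49918 × 8.7 × 12 = 1513.71 kN.
I_c = b·h³/12 = 4 × 3³/12 = 9 m⁴.
Centre of pressure: y_p = y_c + I_c/(y_c·A) = 8.7 + 9/(8.7 × 12) = 8.7 + 0.0862069 = 8.78621 m along the plane.
The resultant acts 1.5 + 0.0862069 = 1.58621 m (along the plate) below the hinge at the top edge, so the moment about the hinge is M = F × 1.58621 = 1513.71 × 1.58621 = 2401.06 kN·m.
A normal force at the bottom, 3 m from the hinge, must supply this moment: P = 2401.06/3 = 800.353 kN.

P ≈ 800 kN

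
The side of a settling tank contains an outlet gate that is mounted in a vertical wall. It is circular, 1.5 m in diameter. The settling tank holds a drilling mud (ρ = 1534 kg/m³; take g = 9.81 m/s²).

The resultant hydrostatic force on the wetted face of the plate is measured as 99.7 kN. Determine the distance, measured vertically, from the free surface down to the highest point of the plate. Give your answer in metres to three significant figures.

γ = ρg = 1534 × 9.81 / 1000 = 15.04854 kN/m³.
A = π(0.75)² = 1.76715 m².
From F = γ·h_c·A, the centroid depth is h_c = 99.7/(15.04854 × 1.76715) = 3.7491 m.
The centroid is at the centre, 0.75 m below the top of the plate, so the highest point sits at h_top = 3.7491 − 0.75 = 2.9991 m below the surface.

d_top ≈ 3.00 m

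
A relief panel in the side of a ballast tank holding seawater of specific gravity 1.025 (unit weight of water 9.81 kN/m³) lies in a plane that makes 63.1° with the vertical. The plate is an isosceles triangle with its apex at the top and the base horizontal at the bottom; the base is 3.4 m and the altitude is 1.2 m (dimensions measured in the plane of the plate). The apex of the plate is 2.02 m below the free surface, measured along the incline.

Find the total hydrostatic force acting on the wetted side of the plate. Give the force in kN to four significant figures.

F ≈ 26.17 kN

γ = 1.025 × 9.81 = 10.05525 kN/m³.
The plate makes 63.1° with the vertical, i.e. θ = 90° − 63.1° = 26.9° to the horizontal. Measuring y along the incline from the free-surface line, vertical depth h = y·sinθ with sinθ = 0.452435.
With the apex up, the centroid sits 2h/3 = 2 × 1.2/3 = 0.8 m below the apex, so y_c = 2.02 + 0.8 = 2.82 m and h_c = 2.82 × 0.452435 = 1.27587 m.
A = ½ × 3.4 × 1.2 = 2.04 m².
Resultant F = γ·h_c·A = 10.05525 × 1.27587 × 2.04 = 26.1716 kN.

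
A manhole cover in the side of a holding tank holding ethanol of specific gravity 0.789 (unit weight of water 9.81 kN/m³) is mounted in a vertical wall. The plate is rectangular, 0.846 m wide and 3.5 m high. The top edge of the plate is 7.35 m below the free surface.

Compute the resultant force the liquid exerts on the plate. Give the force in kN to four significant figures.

γ = 0.789 × 9.81 = 7.74009 kN/m³.
The centroid lies 3.5/2 = 1.75 m below the top edge, so the centroid depth is h_c = 7.35 + 1.75 = 9.1 m.
A = 0.846 × 3.5 = 2.961 m².
Resultant F = γ·h_c·A = 7.74009 × 9.1 × 2.961 = 208.557 kN.

F ≈ 208.6 kN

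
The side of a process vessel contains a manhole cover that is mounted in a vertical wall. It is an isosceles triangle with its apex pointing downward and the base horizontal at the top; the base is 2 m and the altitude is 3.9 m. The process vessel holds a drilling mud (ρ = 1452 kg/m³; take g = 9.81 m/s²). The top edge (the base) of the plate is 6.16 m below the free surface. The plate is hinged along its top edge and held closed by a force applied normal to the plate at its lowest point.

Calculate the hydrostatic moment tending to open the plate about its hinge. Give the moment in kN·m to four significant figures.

γ = ρg = 1452 × 9.81 / 1000 = 14.24412 kN/m³.
With the apex down, the centroid sits h/3 = 3.9/3 = 1.3 m below the base (the top edge), so the centroid depth is h_c = 6.16 + 1.3 = 7.46 m.
A = ½ × 2 × 3.9 = 3.9 m².
Resultant F = γ·h_c·A = 14.24412 × 7.46 × 3.9 = 414.418 kN.
I_c = b·h³/36 = 2 × 3.9³/36 = 3.2955 m⁴.
Centre of pressure: y_p = y_c + I_c/(y_c·A) = 7.46 + 3.2955/(7.46 × 3.9) = 7.46 + 0.113271 = 7.57327 m along the plane.
The resultant acts 1.3 + 0.113271 = 1.41327 m (along the plate) below the hinge at the top edge, so the moment about the hinge is M = F × 1.41327 = 414.418 × 1.41327 = 585.685 kN·m.

M ≈ 585.7 kN·m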